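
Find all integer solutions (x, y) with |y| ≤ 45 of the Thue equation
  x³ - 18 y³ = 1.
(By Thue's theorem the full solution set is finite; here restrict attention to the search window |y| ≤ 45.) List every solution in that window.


The equation is x³ - 18y³ = 1. For fixed y, x³ = 18·y³ + 1, so a solution requires the RHS to be a perfect cube.
Strategy: iterate y from -45 to 45, compute RHS = 18·y³ + 1, and check whether it is a (positive or negative) perfect cube.
Check small values of y:
  y = 0: RHS = 1 = (1)³ ⇒ x = 1 works.
  y = 1: RHS = 19 is not a perfect cube.
  y = -1: RHS = -17 is not a perfect cube.
  y = 2: RHS = 145 is not a perfect cube.
  y = -2: RHS = -143 is not a perfect cube.
  y = 3: RHS = 487 is not a perfect cube.
  y = -3: RHS = -485 is not a perfect cube.
Continuing the search up to |y| = 45 finds no further solutions beyond those listed.
Collected solutions: (1, 0).

Solutions (with |y| ≤ 45): (1, 0).


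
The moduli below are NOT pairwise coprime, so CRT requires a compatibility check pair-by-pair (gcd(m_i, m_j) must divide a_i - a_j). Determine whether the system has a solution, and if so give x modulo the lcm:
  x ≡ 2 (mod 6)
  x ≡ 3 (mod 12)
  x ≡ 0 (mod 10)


Moduli 6, 12, 10 are not pairwise coprime, so CRT works modulo lcm(m_i) when all pairwise compatibility conditions hold.
Pairwise compatibility: gcd(m_i, m_j) must divide a_i - a_j for every pair.
Merge one congruence at a time:
  Start: x ≡ 2 (mod 6).
  Combine with x ≡ 3 (mod 12): gcd(6, 12) = 6, and 3 - 2 = 1 is NOT divisible by 6.
    ⇒ system is inconsistent (no integer solution).

No solution (the system is inconsistent).


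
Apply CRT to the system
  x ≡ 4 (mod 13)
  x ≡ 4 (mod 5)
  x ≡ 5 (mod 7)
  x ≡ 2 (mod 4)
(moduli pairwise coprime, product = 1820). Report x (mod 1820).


Product of moduli M = 13 · 5 · 7 · 4 = 1820.
Merge one congruence at a time:
  Start: x ≡ 4 (mod 13).
  Combine with x ≡ 4 (mod 5); new modulus lcm = 65.
    Write x = 4 + 13·t and substitute into x ≡ 4 (mod 5): 13·t ≡ 4 − 4 = 0 (mod 5).
    Reduce coefficients mod 5: 3·t ≡ 0 (mod 5).
    The inverse of 3 mod 5 is 2 (since 3·2 = 6 = 1·5 + 1), so t ≡ 2·0 = 0 ≡ 0 (mod 5).
    Then x = 4 + 13·0 = 4, valid modulo lcm(13, 5) = 65: x ≡ 4 (mod 65).
  Combine with x ≡ 5 (mod 7); new modulus lcm = 455.
    Write x = 4 + 65·t and substitute into x ≡ 5 (mod 7): 65·t ≡ 5 − 4 = 1 (mod 7).
    Reduce coefficients mod 7: 2·t ≡ 1 (mod 7).
    The inverse of 2 mod 7 is 4 (since 2·4 = 8 = 1·7 + 1), so t ≡ 4·1 = 4 ≡ 4 (mod 7).
    Then x = 4 + 65·4 = 264, valid modulo lcm(65, 7) = 455: x ≡ 264 (mod 455).
  Combine with x ≡ 2 (mod 4); new modulus lcm = 1820.
    Write x = 264 + 455·t and substitute into x ≡ 2 (mod 4): 455·t ≡ 2 − 264 = -262 (mod 4).
    Reduce coefficients mod 4: 3·t ≡ 2 (mod 4).
    The inverse of 3 mod 4 is 3 (since 3·3 = 9 = 2·4 + 1), so t ≡ 3·2 = 6 ≡ 2 (mod 4).
    Then x = 264 + 455·2 = 1174, valid modulo lcm(455, 4) = 1820: x ≡ 1174 (mod 1820).
Verify against each original: 1174 mod 13 = 4, 1174 mod 5 = 4, 1174 mod 7 = 5, 1174 mod 4 = 2.

x ≡ 1174 (mod 1820).


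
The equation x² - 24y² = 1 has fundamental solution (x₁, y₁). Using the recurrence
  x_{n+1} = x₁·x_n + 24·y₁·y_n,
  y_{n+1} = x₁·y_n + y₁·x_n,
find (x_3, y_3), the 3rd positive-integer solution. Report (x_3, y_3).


Step 1: Find the fundamental solution (x₁, y₁) of x² - 24y² = 1.
  Expand √24 as a continued fraction. a₀ = ⌊√24⌋ = 4; iterate m_{k+1} = d_k·a_k − m_k, d_{k+1} = (24 − m_{k+1}²)/d_k, a_{k+1} = ⌊(a₀ + m_{k+1})/d_{k+1}⌋ (starting m₀ = 0, d₀ = 1), with convergents p_k = a_k·p_{k-1} + p_{k-2}, q_k = a_k·q_{k-1} + q_{k-2} (p₋₁ = 1, q₋₁ = 0):
  k = 0: a₀ = 4; p₀/q₀ = 4/1; p₀² − 24·q₀² = 16 − 24 = -8.
  k = 1: m = 4, d = 8, a = ⌊(4 + 4)/8⌋ = 1; p/q = (1·4 + 1)/(1·1 + 0) = 5/1; p² − 24·q² = 25 − 24 = 1.
  The first convergent with p² − 24·q² = 1 gives the fundamental solution (x₁, y₁) = (5, 1).
Step 2: Apply the recurrence (x_{n+1}, y_{n+1}) = (x₁x_n + 24y₁y_n, x₁y_n + y₁x_n) repeatedly.
  From (x_1, y_1) = (5, 1): x_2 = 5·5 + 24·1·1 = 49; y_2 = 5·1 + 1·5 = 10.
  From (x_2, y_2) = (49, 10): x_3 = 5·49 + 24·1·10 = 485; y_3 = 5·10 + 1·49 = 99.
Step 3: Verify x_3² - 24·y_3² = 235225 - 235224 = 1 (should be 1). ✓

(x_1, y_1) = (5, 1); (x_3, y_3) = (485, 99).


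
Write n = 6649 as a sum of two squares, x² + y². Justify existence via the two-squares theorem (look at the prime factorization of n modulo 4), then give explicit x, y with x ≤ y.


Step 1: Factor n = 6649 = 61 · 109.
Step 2: Check the mod-4 condition on each prime factor: 61 ≡ 1 (mod 4), exponent 1; 109 ≡ 1 (mod 4), exponent 1.
All primes ≡ 3 (mod 4) appear to even exponent (or don't appear), so by the two-squares theorem n IS expressible as a sum of two squares.
Step 3: Build a representation. Here n = 61 · 109 is a product of primes ≡ 1 (mod 4). Each prime p ≡ 1 (mod 4) is itself a sum of two squares; find a² by testing p − a² for a perfect square:
  61: 61 − 1² = 60, 61 − 2² = 57, 61 − 3² = 52, 61 − 4² = 45, 61 − 5² = 36 = 6² ⇒ 61 = 5² + 6².
  109: 109 − 1² = 108, 109 − 2² = 105, 109 − 3² = 100 = 10² ⇒ 109 = 3² + 10².
  Combine using the Brahmagupta–Fibonacci identity (a² + b²)(c² + d²) = (ac − bd)² + (ad + bc)² = (ac + bd)² + (ad − bc)²:
  61 · 109 = 6649: from (5² + 6²)(3² + 10²), take (5·3 − 6·10, 5·10 + 6·3) = (15 − 60, 50 + 18) = (-45, 68); dropping signs (only squares matter) gives (45, 68); check 45² + 68² = 2025 + 4624 = 6649 ✓.
Step 4: Order so x ≤ y and verify: 45² + 68² = 2025 + 4624 = 6649 = n. ✓

n = 6649 = 45² + 68² (one valid representation with x ≤ y).


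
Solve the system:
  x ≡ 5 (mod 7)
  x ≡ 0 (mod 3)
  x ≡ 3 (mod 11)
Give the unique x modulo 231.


Moduli 7, 3, 11 are pairwise coprime; by CRT there is a unique solution modulo M = 7 · 3 · 11 = 231.
Solve pairwise, accumulating the modulus:
  Start with x ≡ 5 (mod 7).
  Combine with x ≡ 0 (mod 3): since gcd(7, 3) = 1, we get a unique residue mod 21.
    Write x = 5 + 7·t and substitute into x ≡ 0 (mod 3): 7·t ≡ 0 − 5 = -5 (mod 3).
    Reduce coefficients mod 3: 1·t ≡ 1 (mod 3).
    So t ≡ 1 (mod 3).
    Then x = 5 + 7·1 = 12, valid modulo lcm(7, 3) = 21: x ≡ 12 (mod 21).
  Combine with x ≡ 3 (mod 11): since gcd(21, 11) = 1, we get a unique residue mod 231.
    Write x = 12 + 21·t and substitute into x ≡ 3 (mod 11): 21·t ≡ 3 − 12 = -9 (mod 11).
    Reduce coefficients mod 11: 10·t ≡ 2 (mod 11).
    The inverse of 10 mod 11 is 10 (since 10·10 = 100 = 9·11 + 1), so t ≡ 10·2 = 20 ≡ 9 (mod 11).
    Then x = 12 + 21·9 = 201, valid modulo lcm(21, 11) = 231: x ≡ 201 (mod 231).
Verify: 201 mod 7 = 5 ✓, 201 mod 3 = 0 ✓, 201 mod 11 = 3 ✓.

x ≡ 201 (mod 231).


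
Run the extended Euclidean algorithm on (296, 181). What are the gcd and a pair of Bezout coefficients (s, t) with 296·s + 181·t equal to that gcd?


Euclidean algorithm on (296, 181) — divide until remainder is 0:
  296 = 1 · 181 + 115
  181 = 1 · 115 + 66
  115 = 1 · 66 + 49
  66 = 1 · 49 + 17
  49 = 2 · 17 + 15
  17 = 1 · 15 + 2
  15 = 7 · 2 + 1
  2 = 2 · 1 + 0
gcd(296, 181) = 1.
Track Bezout coefficients alongside the remainders: start with r₀ = 296 = a·1 + b·0 (s = 1, t = 0) and r₁ = 181 = a·0 + b·1 (s = 0, t = 1); each new remainder r_{k+1} = r_{k-1} − q_k·r_k inherits s_{k+1} = s_{k-1} − q_k·s_k, t_{k+1} = t_{k-1} − q_k·t_k, so r_k = a·s_k + b·t_k at every step:
  q = 1: r = 115, s = 1 − 1·0 = 1, t = 0 − 1·1 = -1  (check: 296·1 + 181·(-1) = 115)
  q = 1: r = 66, s = 0 − 1·1 = -1, t = 1 − 1·(-1) = 2  (check: 296·(-1) + 181·2 = 66)
  q = 1: r = 49, s = 1 − 1·(-1) = 2, t = -1 − 1·2 = -3  (check: 296·2 + 181·(-3) = 49)
  q = 1: r = 17, s = -1 − 1·2 = -3, t = 2 − 1·(-3) = 5  (check: 296·(-3) + 181·5 = 17)
  q = 2: r = 15, s = 2 − 2·(-3) = 8, t = -3 − 2·5 = -13  (check: 296·8 + 181·(-13) = 15)
  q = 1: r = 2, s = -3 − 1·8 = -11, t = 5 − 1·(-13) = 18  (check: 296·(-11) + 181·18 = 2)
  q = 7: r = 1, s = 8 − 7·(-11) = 85, t = -13 − 7·18 = -139  (check: 296·85 + 181·(-139) = 1)
The row with r = 1 (the gcd) gives the Bezout coefficients s = 85, t = -139.
Result: 296 · (85) + 181 · (-139) = 1.

gcd(296, 181) = 1; s = 85, t = -139 (check: 296·85 + 181·(-139) = 1).


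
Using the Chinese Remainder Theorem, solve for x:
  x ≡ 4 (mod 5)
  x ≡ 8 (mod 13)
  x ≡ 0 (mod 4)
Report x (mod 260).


Moduli 5, 13, 4 are pairwise coprime; by CRT there is a unique solution modulo M = 5 · 13 · 4 = 260.
Solve pairwise, accumulating the modulus:
  Start with x ≡ 4 (mod 5).
  Combine with x ≡ 8 (mod 13): since gcd(5, 13) = 1, we get a unique residue mod 65.
    Write x = 4 + 5·t and substitute into x ≡ 8 (mod 13): 5·t ≡ 8 − 4 = 4 (mod 13).
    The inverse of 5 mod 13 is 8 (since 5·8 = 40 = 3·13 + 1), so t ≡ 8·4 = 32 ≡ 6 (mod 13).
    Then x = 4 + 5·6 = 34, valid modulo lcm(5, 13) = 65: x ≡ 34 (mod 65).
  Combine with x ≡ 0 (mod 4): since gcd(65, 4) = 1, we get a unique residue mod 260.
    Write x = 34 + 65·t and substitute into x ≡ 0 (mod 4): 65·t ≡ 0 − 34 = -34 (mod 4).
    Reduce coefficients mod 4: 1·t ≡ 2 (mod 4).
    So t ≡ 2 (mod 4).
    Then x = 34 + 65·2 = 164, valid modulo lcm(65, 4) = 260: x ≡ 164 (mod 260).
Verify: 164 mod 5 = 4 ✓, 164 mod 13 = 8 ✓, 164 mod 4 = 0 ✓.

x ≡ 164 (mod 260).


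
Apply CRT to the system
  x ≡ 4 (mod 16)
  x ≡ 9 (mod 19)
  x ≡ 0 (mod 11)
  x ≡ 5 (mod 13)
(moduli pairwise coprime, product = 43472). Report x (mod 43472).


Product of moduli M = 16 · 19 · 11 · 13 = 43472.
Merge one congruence at a time:
  Start: x ≡ 4 (mod 16).
  Combine with x ≡ 9 (mod 19); new modulus lcm = 304.
    Write x = 4 + 16·t and substitute into x ≡ 9 (mod 19): 16·t ≡ 9 − 4 = 5 (mod 19).
    The inverse of 16 mod 19 is 6 (since 16·6 = 96 = 5·19 + 1), so t ≡ 6·5 = 30 ≡ 11 (mod 19).
    Then x = 4 + 16·11 = 180, valid modulo lcm(16, 19) = 304: x ≡ 180 (mod 304).
  Combine with x ≡ 0 (mod 11); new modulus lcm = 3344.
    Write x = 180 + 304·t and substitute into x ≡ 0 (mod 11): 304·t ≡ 0 − 180 = -180 (mod 11).
    Reduce coefficients mod 11: 7·t ≡ 7 (mod 11).
    The inverse of 7 mod 11 is 8 (since 7·8 = 56 = 5·11 + 1), so t ≡ 8·7 = 56 ≡ 1 (mod 11).
    Then x = 180 + 304·1 = 484, valid modulo lcm(304, 11) = 3344: x ≡ 484 (mod 3344).
  Combine with x ≡ 5 (mod 13); new modulus lcm = 43472.
    Write x = 484 + 3344·t and substitute into x ≡ 5 (mod 13): 3344·t ≡ 5 − 484 = -479 (mod 13).
    Reduce coefficients mod 13: 3·t ≡ 2 (mod 13).
    The inverse of 3 mod 13 is 9 (since 3·9 = 27 = 2·13 + 1), so t ≡ 9·2 = 18 ≡ 5 (mod 13).
    Then x = 484 + 3344·5 = 17204, valid modulo lcm(3344, 13) = 43472: x ≡ 17204 (mod 43472).
Verify against each original: 17204 mod 16 = 4, 17204 mod 19 = 9, 17204 mod 11 = 0, 17204 mod 13 = 5.

x ≡ 17204 (mod 43472).


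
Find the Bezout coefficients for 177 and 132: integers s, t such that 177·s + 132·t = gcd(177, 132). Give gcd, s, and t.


Euclidean algorithm on (177, 132) — divide until remainder is 0:
  177 = 1 · 132 + 45
  132 = 2 · 45 + 42
  45 = 1 · 42 + 3
  42 = 14 · 3 + 0
gcd(177, 132) = 3.
Track Bezout coefficients alongside the remainders: start with r₀ = 177 = a·1 + b·0 (s = 1, t = 0) and r₁ = 132 = a·0 + b·1 (s = 0, t = 1); each new remainder r_{k+1} = r_{k-1} − q_k·r_k inherits s_{k+1} = s_{k-1} − q_k·s_k, t_{k+1} = t_{k-1} − q_k·t_k, so r_k = a·s_k + b·t_k at every step:
  q = 1: r = 45, s = 1 − 1·0 = 1, t = 0 − 1·1 = -1  (check: 177·1 + 132·(-1) = 45)
  q = 2: r = 42, s = 0 − 2·1 = -2, t = 1 − 2·(-1) = 3  (check: 177·(-2) + 132·3 = 42)
  q = 1: r = 3, s = 1 − 1·(-2) = 3, t = -1 − 1·3 = -4  (check: 177·3 + 132·(-4) = 3)
The row with r = 3 (the gcd) gives the Bezout coefficients s = 3, t = -4.
Result: 177 · (3) + 132 · (-4) = 3.

gcd(177, 132) = 3; s = 3, t = -4 (check: 177·3 + 132·(-4) = 3).


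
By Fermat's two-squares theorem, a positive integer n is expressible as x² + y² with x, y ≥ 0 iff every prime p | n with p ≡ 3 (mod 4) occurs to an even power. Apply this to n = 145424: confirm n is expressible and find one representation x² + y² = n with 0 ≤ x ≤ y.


Step 1: Factor n = 145424 = 2^4 · 61 · 149.
Step 2: Check the mod-4 condition on each prime factor: 2 = 2 (special); 61 ≡ 1 (mod 4), exponent 1; 149 ≡ 1 (mod 4), exponent 1.
All primes ≡ 3 (mod 4) appear to even exponent (or don't appear), so by the two-squares theorem n IS expressible as a sum of two squares.
Step 3: Build a representation. Group n = k² · m with k = 4 and m = 61 · 149 = 9089 (a product of primes ≡ 1 (mod 4)); a representation of m scales to one of n via (k·x)² + (k·y)² = k²(x² + y²). Each prime p ≡ 1 (mod 4) is itself a sum of two squares; find a² by testing p − a² for a perfect square:
  61: 61 − 1² = 60, 61 − 2² = 57, 61 − 3² = 52, 61 − 4² = 45, 61 − 5² = 36 = 6² ⇒ 61 = 5² + 6².
  149: 149 − 1² = 148, 149 − 2² = 145, 149 − 3² = 140, 149 − 4² = 133, 149 − 5² = 124, 149 − 6² = 113, 149 − 7² = 100 = 10² ⇒ 149 = 7² + 10².
  Combine using the Brahmagupta–Fibonacci identity (a² + b²)(c² + d²) = (ac − bd)² + (ad + bc)² = (ac + bd)² + (ad − bc)²:
  61 · 149 = 9089: from (5² + 6²)(7² + 10²), take (5·7 − 6·10, 5·10 + 6·7) = (35 − 60, 50 + 42) = (-25, 92); dropping signs (only squares matter) gives (25, 92); check 25² + 92² = 625 + 8464 = 9089 ✓.
  Scale by k = 4: (4·25, 4·92) = (100, 368).
Step 4: Order so x ≤ y and verify: 100² + 368² = 10000 + 135424 = 145424 = n. ✓

n = 145424 = 100² + 368² (one valid representation with x ≤ y).


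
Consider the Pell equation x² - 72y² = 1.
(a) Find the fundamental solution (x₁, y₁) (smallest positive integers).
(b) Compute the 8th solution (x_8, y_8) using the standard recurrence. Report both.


Step 1: Find the fundamental solution (x₁, y₁) of x² - 72y² = 1.
  Expand √72 as a continued fraction. a₀ = ⌊√72⌋ = 8; iterate m_{k+1} = d_k·a_k − m_k, d_{k+1} = (72 − m_{k+1}²)/d_k, a_{k+1} = ⌊(a₀ + m_{k+1})/d_{k+1}⌋ (starting m₀ = 0, d₀ = 1), with convergents p_k = a_k·p_{k-1} + p_{k-2}, q_k = a_k·q_{k-1} + q_{k-2} (p₋₁ = 1, q₋₁ = 0):
  k = 0: a₀ = 8; p₀/q₀ = 8/1; p₀² − 72·q₀² = 64 − 72 = -8.
  k = 1: m = 8, d = 8, a = ⌊(8 + 8)/8⌋ = 2; p/q = (2·8 + 1)/(2·1 + 0) = 17/2; p² − 72·q² = 289 − 288 = 1.
  The first convergent with p² − 72·q² = 1 gives the fundamental solution (x₁, y₁) = (17, 2).
Step 2: Apply the recurrence (x_{n+1}, y_{n+1}) = (x₁x_n + 72y₁y_n, x₁y_n + y₁x_n) repeatedly.
  From (x_1, y_1) = (17, 2): x_2 = 17·17 + 72·2·2 = 577; y_2 = 17·2 + 2·17 = 68.
  From (x_2, y_2) = (577, 68): x_3 = 17·577 + 72·2·68 = 19601; y_3 = 17·68 + 2·577 = 2310.
  From (x_3, y_3) = (19601, 2310): x_4 = 17·19601 + 72·2·2310 = 665857; y_4 = 17·2310 + 2·19601 = 78472.
  From (x_4, y_4) = (665857, 78472): x_5 = 17·665857 + 72·2·78472 = 22619537; y_5 = 17·78472 + 2·665857 = 2665738.
  From (x_5, y_5) = (22619537, 2665738): x_6 = 17·22619537 + 72·2·2665738 = 768398401; y_6 = 17·2665738 + 2·22619537 = 90556620.
  From (x_6, y_6) = (768398401, 90556620): x_7 = 17·768398401 + 72·2·90556620 = 26102926097; y_7 = 17·90556620 + 2·768398401 = 3076259342.
  From (x_7, y_7) = (26102926097, 3076259342): x_8 = 17·26102926097 + 72·2·3076259342 = 886731088897; y_8 = 17·3076259342 + 2·26102926097 = 104502261008.
Step 3: Verify x_8² - 72·y_8² = 786292024016459316676609 - 786292024016459316676608 = 1 (should be 1). ✓

(x_1, y_1) = (17, 2); (x_8, y_8) = (886731088897, 104502261008).


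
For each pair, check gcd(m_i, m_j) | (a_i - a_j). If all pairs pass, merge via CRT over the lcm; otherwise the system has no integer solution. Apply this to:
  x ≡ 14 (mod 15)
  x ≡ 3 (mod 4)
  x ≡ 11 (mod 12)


Moduli 15, 4, 12 are not pairwise coprime, so CRT works modulo lcm(m_i) when all pairwise compatibility conditions hold.
Pairwise compatibility: gcd(m_i, m_j) must divide a_i - a_j for every pair.
Merge one congruence at a time:
  Start: x ≡ 14 (mod 15).
  Combine with x ≡ 3 (mod 4): gcd(15, 4) = 1; 3 - 14 = -11, which IS divisible by 1, so compatible.
    Write x = 14 + 15·t and substitute into x ≡ 3 (mod 4): 15·t ≡ 3 − 14 = -11 (mod 4).
    Reduce coefficients mod 4: 3·t ≡ 1 (mod 4).
    The inverse of 3 mod 4 is 3 (since 3·3 = 9 = 2·4 + 1), so t ≡ 3·1 = 3 ≡ 3 (mod 4).
    Then x = 14 + 15·3 = 59, valid modulo lcm(15, 4) = 60: x ≡ 59 (mod 60).
  Combine with x ≡ 11 (mod 12): gcd(60, 12) = 12; 11 - 59 = -48, which IS divisible by 12, so compatible.
    Write x = 59 + 60·t and substitute into x ≡ 11 (mod 12): 60·t ≡ 11 − 59 = -48 (mod 12).
    Divide the congruence (and modulus) by g = 12: 5·t ≡ -4 (mod 1).
    Modulo 1 every t works; take t = 0.
    Then x = 59 + 60·0 = 59, valid modulo lcm(60, 12) = 60: x ≡ 59 (mod 60).
Verify: 59 mod 15 = 14, 59 mod 4 = 3, 59 mod 12 = 11.

x ≡ 59 (mod 60).


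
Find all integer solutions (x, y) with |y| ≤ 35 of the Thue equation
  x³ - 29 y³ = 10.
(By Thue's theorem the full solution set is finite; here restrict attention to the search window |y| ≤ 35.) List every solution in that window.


The equation is x³ - 29y³ = 10. For fixed y, x³ = 29·y³ + 10, so a solution requires the RHS to be a perfect cube.
Strategy: iterate y from -35 to 35, compute RHS = 29·y³ + 10, and check whether it is a (positive or negative) perfect cube.
Check small values of y:
  y = 0: RHS = 10 is not a perfect cube.
  y = 1: RHS = 39 is not a perfect cube.
  y = -1: RHS = -19 is not a perfect cube.
  y = 2: RHS = 242 is not a perfect cube.
  y = -2: RHS = -222 is not a perfect cube.
  y = 3: RHS = 793 is not a perfect cube.
  y = -3: RHS = -773 is not a perfect cube.
Continuing the search up to |y| = 35 finds no solutions either.
No (x, y) in the scanned range satisfies the equation.

No integer solutions with |y| ≤ 35.


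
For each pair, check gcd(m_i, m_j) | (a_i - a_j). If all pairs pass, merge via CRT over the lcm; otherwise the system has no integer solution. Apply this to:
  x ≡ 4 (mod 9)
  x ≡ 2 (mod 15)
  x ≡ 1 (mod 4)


Moduli 9, 15, 4 are not pairwise coprime, so CRT works modulo lcm(m_i) when all pairwise compatibility conditions hold.
Pairwise compatibility: gcd(m_i, m_j) must divide a_i - a_j for every pair.
Merge one congruence at a time:
  Start: x ≡ 4 (mod 9).
  Combine with x ≡ 2 (mod 15): gcd(9, 15) = 3, and 2 - 4 = -2 is NOT divisible by 3.
    ⇒ system is inconsistent (no integer solution).

No solution (the system is inconsistent).


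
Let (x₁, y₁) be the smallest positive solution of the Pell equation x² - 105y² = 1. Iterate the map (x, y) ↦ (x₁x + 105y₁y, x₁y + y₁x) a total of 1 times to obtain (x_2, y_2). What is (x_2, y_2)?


Step 1: Find the fundamental solution (x₁, y₁) of x² - 105y² = 1.
  Expand √105 as a continued fraction. a₀ = ⌊√105⌋ = 10; iterate m_{k+1} = d_k·a_k − m_k, d_{k+1} = (105 − m_{k+1}²)/d_k, a_{k+1} = ⌊(a₀ + m_{k+1})/d_{k+1}⌋ (starting m₀ = 0, d₀ = 1), with convergents p_k = a_k·p_{k-1} + p_{k-2}, q_k = a_k·q_{k-1} + q_{k-2} (p₋₁ = 1, q₋₁ = 0):
  k = 0: a₀ = 10; p₀/q₀ = 10/1; p₀² − 105·q₀² = 100 − 105 = -5.
  k = 1: m = 10, d = 5, a = ⌊(10 + 10)/5⌋ = 4; p/q = (4·10 + 1)/(4·1 + 0) = 41/4; p² − 105·q² = 1681 − 1680 = 1.
  The first convergent with p² − 105·q² = 1 gives the fundamental solution (x₁, y₁) = (41, 4).
Step 2: Apply the recurrence (x_{n+1}, y_{n+1}) = (x₁x_n + 105y₁y_n, x₁y_n + y₁x_n) repeatedly.
  From (x_1, y_1) = (41, 4): x_2 = 41·41 + 105·4·4 = 3361; y_2 = 41·4 + 4·41 = 328.
Step 3: Verify x_2² - 105·y_2² = 11296321 - 11296320 = 1 (should be 1). ✓

(x_1, y_1) = (41, 4); (x_2, y_2) = (3361, 328).


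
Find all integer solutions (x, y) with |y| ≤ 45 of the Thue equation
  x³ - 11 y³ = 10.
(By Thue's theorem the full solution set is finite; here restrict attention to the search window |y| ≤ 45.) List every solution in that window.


The equation is x³ - 11y³ = 10. For fixed y, x³ = 11·y³ + 10, so a solution requires the RHS to be a perfect cube.
Strategy: iterate y from -45 to 45, compute RHS = 11·y³ + 10, and check whether it is a (positive or negative) perfect cube.
Check small values of y:
  y = 0: RHS = 10 is not a perfect cube.
  y = 1: RHS = 21 is not a perfect cube.
  y = -1: RHS = -1 = (-1)³ ⇒ x = -1 works.
  y = 2: RHS = 98 is not a perfect cube.
  y = -2: RHS = -78 is not a perfect cube.
  y = 3: RHS = 307 is not a perfect cube.
  y = -3: RHS = -287 is not a perfect cube.
Continuing the search up to |y| = 45 finds no further solutions beyond those listed.
Collected solutions: (-1, -1).

Solutions (with |y| ≤ 45): (-1, -1).


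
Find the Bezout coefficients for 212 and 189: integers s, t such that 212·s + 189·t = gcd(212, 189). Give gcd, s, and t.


Euclidean algorithm on (212, 189) — divide until remainder is 0:
  212 = 1 · 189 + 23
  189 = 8 · 23 + 5
  23 = 4 · 5 + 3
  5 = 1 · 3 + 2
  3 = 1 · 2 + 1
  2 = 2 · 1 + 0
gcd(212, 189) = 1.
Track Bezout coefficients alongside the remainders: start with r₀ = 212 = a·1 + b·0 (s = 1, t = 0) and r₁ = 189 = a·0 + b·1 (s = 0, t = 1); each new remainder r_{k+1} = r_{k-1} − q_k·r_k inherits s_{k+1} = s_{k-1} − q_k·s_k, t_{k+1} = t_{k-1} − q_k·t_k, so r_k = a·s_k + b·t_k at every step:
  q = 1: r = 23, s = 1 − 1·0 = 1, t = 0 − 1·1 = -1  (check: 212·1 + 189·(-1) = 23)
  q = 8: r = 5, s = 0 − 8·1 = -8, t = 1 − 8·(-1) = 9  (check: 212·(-8) + 189·9 = 5)
  q = 4: r = 3, s = 1 − 4·(-8) = 33, t = -1 − 4·9 = -37  (check: 212·33 + 189·(-37) = 3)
  q = 1: r = 2, s = -8 − 1·33 = -41, t = 9 − 1·(-37) = 46  (check: 212·(-41) + 189·46 = 2)
  q = 1: r = 1, s = 33 − 1·(-41) = 74, t = -37 − 1·46 = -83  (check: 212·74 + 189·(-83) = 1)
The row with r = 1 (the gcd) gives the Bezout coefficients s = 74, t = -83.
Result: 212 · (74) + 189 · (-83) = 1.

gcd(212, 189) = 1; s = 74, t = -83 (check: 212·74 + 189·(-83) = 1).


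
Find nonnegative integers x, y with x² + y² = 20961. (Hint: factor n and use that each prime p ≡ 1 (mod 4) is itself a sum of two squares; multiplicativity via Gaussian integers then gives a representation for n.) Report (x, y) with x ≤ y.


Step 1: Factor n = 20961 = 3^2 · 17 · 137.
Step 2: Check the mod-4 condition on each prime factor: 3 ≡ 3 (mod 4), exponent 2 (must be even); 17 ≡ 1 (mod 4), exponent 1; 137 ≡ 1 (mod 4), exponent 1.
All primes ≡ 3 (mod 4) appear to even exponent (or don't appear), so by the two-squares theorem n IS expressible as a sum of two squares.
Step 3: Build a representation. Group n = k² · m with k = 3 and m = 17 · 137 = 2329 (a product of primes ≡ 1 (mod 4)); a representation of m scales to one of n via (k·x)² + (k·y)² = k²(x² + y²). Each prime p ≡ 1 (mod 4) is itself a sum of two squares; find a² by testing p − a² for a perfect square:
  17: 17 − 1² = 16 = 4² ⇒ 17 = 1² + 4².
  137: 137 − 1² = 136, 137 − 2² = 133, 137 − 3² = 128, 137 − 4² = 121 = 11² ⇒ 137 = 4² + 11².
  Combine using the Brahmagupta–Fibonacci identity (a² + b²)(c² + d²) = (ac − bd)² + (ad + bc)² = (ac + bd)² + (ad − bc)²:
  17 · 137 = 2329: from (1² + 4²)(4² + 11²), take (1·4 − 4·11, 1·11 + 4·4) = (4 − 44, 11 + 16) = (-40, 27); dropping signs (only squares matter) gives (40, 27); check 40² + 27² = 1600 + 729 = 2329 ✓.
  Scale by k = 3: (3·40, 3·27) = (120, 81).
Step 4: Order so x ≤ y and verify: 81² + 120² = 6561 + 14400 = 20961 = n. ✓

n = 20961 = 81² + 120² (one valid representation with x ≤ y).


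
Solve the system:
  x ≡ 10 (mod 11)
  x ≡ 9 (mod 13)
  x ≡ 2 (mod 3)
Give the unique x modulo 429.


Moduli 11, 13, 3 are pairwise coprime; by CRT there is a unique solution modulo M = 11 · 13 · 3 = 429.
Solve pairwise, accumulating the modulus:
  Start with x ≡ 10 (mod 11).
  Combine with x ≡ 9 (mod 13): since gcd(11, 13) = 1, we get a unique residue mod 143.
    Write x = 10 + 11·t and substitute into x ≡ 9 (mod 13): 11·t ≡ 9 − 10 = -1 (mod 13).
    Reduce coefficients mod 13: 11·t ≡ 12 (mod 13).
    The inverse of 11 mod 13 is 6 (since 11·6 = 66 = 5·13 + 1), so t ≡ 6·12 = 72 ≡ 7 (mod 13).
    Then x = 10 + 11·7 = 87, valid modulo lcm(11, 13) = 143: x ≡ 87 (mod 143).
  Combine with x ≡ 2 (mod 3): since gcd(143, 3) = 1, we get a unique residue mod 429.
    Write x = 87 + 143·t and substitute into x ≡ 2 (mod 3): 143·t ≡ 2 − 87 = -85 (mod 3).
    Reduce coefficients mod 3: 2·t ≡ 2 (mod 3).
    The inverse of 2 mod 3 is 2 (since 2·2 = 4 = 1·3 + 1), so t ≡ 2·2 = 4 ≡ 1 (mod 3).
    Then x = 87 + 143·1 = 230, valid modulo lcm(143, 3) = 429: x ≡ 230 (mod 429).
Verify: 230 mod 11 = 10 ✓, 230 mod 13 = 9 ✓, 230 mod 3 = 2 ✓.

x ≡ 230 (mod 429).


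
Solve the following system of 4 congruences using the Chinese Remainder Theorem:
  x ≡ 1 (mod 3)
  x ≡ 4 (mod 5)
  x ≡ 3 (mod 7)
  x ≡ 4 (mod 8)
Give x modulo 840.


Product of moduli M = 3 · 5 · 7 · 8 = 840.
Merge one congruence at a time:
  Start: x ≡ 1 (mod 3).
  Combine with x ≡ 4 (mod 5); new modulus lcm = 15.
    Write x = 1 + 3·t and substitute into x ≡ 4 (mod 5): 3·t ≡ 4 − 1 = 3 (mod 5).
    The inverse of 3 mod 5 is 2 (since 3·2 = 6 = 1·5 + 1), so t ≡ 2·3 = 6 ≡ 1 (mod 5).
    Then x = 1 + 3·1 = 4, valid modulo lcm(3, 5) = 15: x ≡ 4 (mod 15).
  Combine with x ≡ 3 (mod 7); new modulus lcm = 105.
    Write x = 4 + 15·t and substitute into x ≡ 3 (mod 7): 15·t ≡ 3 − 4 = -1 (mod 7).
    Reduce coefficients mod 7: 1·t ≡ 6 (mod 7).
    So t ≡ 6 (mod 7).
    Then x = 4 + 15·6 = 94, valid modulo lcm(15, 7) = 105: x ≡ 94 (mod 105).
  Combine with x ≡ 4 (mod 8); new modulus lcm = 840.
    Write x = 94 + 105·t and substitute into x ≡ 4 (mod 8): 105·t ≡ 4 − 94 = -90 (mod 8).
    Reduce coefficients mod 8: 1·t ≡ 6 (mod 8).
    So t ≡ 6 (mod 8).
    Then x = 94 + 105·6 = 724, valid modulo lcm(105, 8) = 840: x ≡ 724 (mod 840).
Verify against each original: 724 mod 3 = 1, 724 mod 5 = 4, 724 mod 7 = 3, 724 mod 8 = 4.

x ≡ 724 (mod 840).


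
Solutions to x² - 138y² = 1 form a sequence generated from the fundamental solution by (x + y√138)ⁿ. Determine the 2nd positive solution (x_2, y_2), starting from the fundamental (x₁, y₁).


Step 1: Find the fundamental solution (x₁, y₁) of x² - 138y² = 1.
  Expand √138 as a continued fraction. a₀ = ⌊√138⌋ = 11; iterate m_{k+1} = d_k·a_k − m_k, d_{k+1} = (138 − m_{k+1}²)/d_k, a_{k+1} = ⌊(a₀ + m_{k+1})/d_{k+1}⌋ (starting m₀ = 0, d₀ = 1), with convergents p_k = a_k·p_{k-1} + p_{k-2}, q_k = a_k·q_{k-1} + q_{k-2} (p₋₁ = 1, q₋₁ = 0):
  k = 0: a₀ = 11; p₀/q₀ = 11/1; p₀² − 138·q₀² = 121 − 138 = -17.
  k = 1: m = 11, d = 17, a = ⌊(11 + 11)/17⌋ = 1; p/q = (1·11 + 1)/(1·1 + 0) = 12/1; p² − 138·q² = 144 − 138 = 6.
  k = 2: m = 6, d = 6, a = ⌊(11 + 6)/6⌋ = 2; p/q = (2·12 + 11)/(2·1 + 1) = 35/3; p² − 138·q² = 1225 − 1242 = -17.
  k = 3: m = 6, d = 17, a = ⌊(11 + 6)/17⌋ = 1; p/q = (1·35 + 12)/(1·3 + 1) = 47/4; p² − 138·q² = 2209 − 2208 = 1.
  The first convergent with p² − 138·q² = 1 gives the fundamental solution (x₁, y₁) = (47, 4).
Step 2: Apply the recurrence (x_{n+1}, y_{n+1}) = (x₁x_n + 138y₁y_n, x₁y_n + y₁x_n) repeatedly.
  From (x_1, y_1) = (47, 4): x_2 = 47·47 + 138·4·4 = 4417; y_2 = 47·4 + 4·47 = 376.
Step 3: Verify x_2² - 138·y_2² = 19509889 - 19509888 = 1 (should be 1). ✓

(x_1, y_1) = (47, 4); (x_2, y_2) = (4417, 376).


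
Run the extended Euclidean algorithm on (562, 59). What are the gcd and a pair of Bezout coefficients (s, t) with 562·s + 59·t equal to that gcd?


Euclidean algorithm on (562, 59) — divide until remainder is 0:
  562 = 9 · 59 + 31
  59 = 1 · 31 + 28
  31 = 1 · 28 + 3
  28 = 9 · 3 + 1
  3 = 3 · 1 + 0
gcd(562, 59) = 1.
Track Bezout coefficients alongside the remainders: start with r₀ = 562 = a·1 + b·0 (s = 1, t = 0) and r₁ = 59 = a·0 + b·1 (s = 0, t = 1); each new remainder r_{k+1} = r_{k-1} − q_k·r_k inherits s_{k+1} = s_{k-1} − q_k·s_k, t_{k+1} = t_{k-1} − q_k·t_k, so r_k = a·s_k + b·t_k at every step:
  q = 9: r = 31, s = 1 − 9·0 = 1, t = 0 − 9·1 = -9  (check: 562·1 + 59·(-9) = 31)
  q = 1: r = 28, s = 0 − 1·1 = -1, t = 1 − 1·(-9) = 10  (check: 562·(-1) + 59·10 = 28)
  q = 1: r = 3, s = 1 − 1·(-1) = 2, t = -9 − 1·10 = -19  (check: 562·2 + 59·(-19) = 3)
  q = 9: r = 1, s = -1 − 9·2 = -19, t = 10 − 9·(-19) = 181  (check: 562·(-19) + 59·181 = 1)
The row with r = 1 (the gcd) gives the Bezout coefficients s = -19, t = 181.
Result: 562 · (-19) + 59 · (181) = 1.

gcd(562, 59) = 1; s = -19, t = 181 (check: 562·(-19) + 59·181 = 1).


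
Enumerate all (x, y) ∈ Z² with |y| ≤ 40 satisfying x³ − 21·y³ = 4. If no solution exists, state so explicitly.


The equation is x³ - 21y³ = 4. For fixed y, x³ = 21·y³ + 4, so a solution requires the RHS to be a perfect cube.
Strategy: iterate y from -40 to 40, compute RHS = 21·y³ + 4, and check whether it is a (positive or negative) perfect cube.
Check small values of y:
  y = 0: RHS = 4 is not a perfect cube.
  y = 1: RHS = 25 is not a perfect cube.
  y = -1: RHS = -17 is not a perfect cube.
  y = 2: RHS = 172 is not a perfect cube.
  y = -2: RHS = -164 is not a perfect cube.
  y = 3: RHS = 571 is not a perfect cube.
  y = -3: RHS = -563 is not a perfect cube.
Continuing the search up to |y| = 40 finds no solutions either.
No (x, y) in the scanned range satisfies the equation.

No integer solutions with |y| ≤ 40.


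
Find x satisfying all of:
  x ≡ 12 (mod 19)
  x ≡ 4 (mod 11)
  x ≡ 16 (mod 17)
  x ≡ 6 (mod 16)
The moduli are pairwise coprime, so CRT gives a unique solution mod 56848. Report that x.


Product of moduli M = 19 · 11 · 17 · 16 = 56848.
Merge one congruence at a time:
  Start: x ≡ 12 (mod 19).
  Combine with x ≡ 4 (mod 11); new modulus lcm = 209.
    Write x = 12 + 19·t and substitute into x ≡ 4 (mod 11): 19·t ≡ 4 − 12 = -8 (mod 11).
    Reduce coefficients mod 11: 8·t ≡ 3 (mod 11).
    The inverse of 8 mod 11 is 7 (since 8·7 = 56 = 5·11 + 1), so t ≡ 7·3 = 21 ≡ 10 (mod 11).
    Then x = 12 + 19·10 = 202, valid modulo lcm(19, 11) = 209: x ≡ 202 (mod 209).
  Combine with x ≡ 16 (mod 17); new modulus lcm = 3553.
    Write x = 202 + 209·t and substitute into x ≡ 16 (mod 17): 209·t ≡ 16 − 202 = -186 (mod 17).
    Reduce coefficients mod 17: 5·t ≡ 1 (mod 17).
    The inverse of 5 mod 17 is 7 (since 5·7 = 35 = 2·17 + 1), so t ≡ 7·1 = 7 ≡ 7 (mod 17).
    Then x = 202 + 209·7 = 1665, valid modulo lcm(209, 17) = 3553: x ≡ 1665 (mod 3553).
  Combine with x ≡ 6 (mod 16); new modulus lcm = 56848.
    Write x = 1665 + 3553·t and substitute into x ≡ 6 (mod 16): 3553·t ≡ 6 − 1665 = -1659 (mod 16).
    Reduce coefficients mod 16: 1·t ≡ 5 (mod 16).
    So t ≡ 5 (mod 16).
    Then x = 1665 + 3553·5 = 19430, valid modulo lcm(3553, 16) = 56848: x ≡ 19430 (mod 56848).
Verify against each original: 19430 mod 19 = 12, 19430 mod 11 = 4, 19430 mod 17 = 16, 19430 mod 16 = 6.

x ≡ 19430 (mod 56848).


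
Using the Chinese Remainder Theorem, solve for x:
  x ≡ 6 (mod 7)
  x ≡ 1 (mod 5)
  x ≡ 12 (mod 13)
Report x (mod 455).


Moduli 7, 5, 13 are pairwise coprime; by CRT there is a unique solution modulo M = 7 · 5 · 13 = 455.
Solve pairwise, accumulating the modulus:
  Start with x ≡ 6 (mod 7).
  Combine with x ≡ 1 (mod 5): since gcd(7, 5) = 1, we get a unique residue mod 35.
    Write x = 6 + 7·t and substitute into x ≡ 1 (mod 5): 7·t ≡ 1 − 6 = -5 (mod 5).
    Reduce coefficients mod 5: 2·t ≡ 0 (mod 5).
    The inverse of 2 mod 5 is 3 (since 2·3 = 6 = 1·5 + 1), so t ≡ 3·0 = 0 ≡ 0 (mod 5).
    Then x = 6 + 7·0 = 6, valid modulo lcm(7, 5) = 35: x ≡ 6 (mod 35).
  Combine with x ≡ 12 (mod 13): since gcd(35, 13) = 1, we get a unique residue mod 455.
    Write x = 6 + 35·t and substitute into x ≡ 12 (mod 13): 35·t ≡ 12 − 6 = 6 (mod 13).
    Reduce coefficients mod 13: 9·t ≡ 6 (mod 13).
    The inverse of 9 mod 13 is 3 (since 9·3 = 27 = 2·13 + 1), so t ≡ 3·6 = 18 ≡ 5 (mod 13).
    Then x = 6 + 35·5 = 181, valid modulo lcm(35, 13) = 455: x ≡ 181 (mod 455).
Verify: 181 mod 7 = 6 ✓, 181 mod 5 = 1 ✓, 181 mod 13 = 12 ✓.

x ≡ 181 (mod 455).


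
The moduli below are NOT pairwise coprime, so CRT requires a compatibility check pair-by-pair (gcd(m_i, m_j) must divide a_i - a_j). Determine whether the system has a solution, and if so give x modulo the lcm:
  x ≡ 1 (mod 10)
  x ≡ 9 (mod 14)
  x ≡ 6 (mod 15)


Moduli 10, 14, 15 are not pairwise coprime, so CRT works modulo lcm(m_i) when all pairwise compatibility conditions hold.
Pairwise compatibility: gcd(m_i, m_j) must divide a_i - a_j for every pair.
Merge one congruence at a time:
  Start: x ≡ 1 (mod 10).
  Combine with x ≡ 9 (mod 14): gcd(10, 14) = 2; 9 - 1 = 8, which IS divisible by 2, so compatible.
    Write x = 1 + 10·t and substitute into x ≡ 9 (mod 14): 10·t ≡ 9 − 1 = 8 (mod 14).
    Divide the congruence (and modulus) by g = 2: 5·t ≡ 4 (mod 7).
    The inverse of 5 mod 7 is 3 (since 5·3 = 15 = 2·7 + 1), so t ≡ 3·4 = 12 ≡ 5 (mod 7).
    Then x = 1 + 10·5 = 51, valid modulo lcm(10, 14) = 70: x ≡ 51 (mod 70).
  Combine with x ≡ 6 (mod 15): gcd(70, 15) = 5; 6 - 51 = -45, which IS divisible by 5, so compatible.
    Write x = 51 + 70·t and substitute into x ≡ 6 (mod 15): 70·t ≡ 6 − 51 = -45 (mod 15).
    Divide the congruence (and modulus) by g = 5: 14·t ≡ -9 (mod 3).
    Reduce coefficients mod 3: 2·t ≡ 0 (mod 3).
    The inverse of 2 mod 3 is 2 (since 2·2 = 4 = 1·3 + 1), so t ≡ 2·0 = 0 ≡ 0 (mod 3).
    Then x = 51 + 70·0 = 51, valid modulo lcm(70, 15) = 210: x ≡ 51 (mod 210).
Verify: 51 mod 10 = 1, 51 mod 14 = 9, 51 mod 15 = 6.

x ≡ 51 (mod 210).


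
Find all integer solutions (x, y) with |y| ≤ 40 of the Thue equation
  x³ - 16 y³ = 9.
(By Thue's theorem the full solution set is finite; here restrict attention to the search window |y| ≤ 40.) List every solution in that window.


The equation is x³ - 16y³ = 9. For fixed y, x³ = 16·y³ + 9, so a solution requires the RHS to be a perfect cube.
Strategy: iterate y from -40 to 40, compute RHS = 16·y³ + 9, and check whether it is a (positive or negative) perfect cube.
Check small values of y:
  y = 0: RHS = 9 is not a perfect cube.
  y = 1: RHS = 25 is not a perfect cube.
  y = -1: RHS = -7 is not a perfect cube.
  y = 2: RHS = 137 is not a perfect cube.
  y = -2: RHS = -119 is not a perfect cube.
  y = 3: RHS = 441 is not a perfect cube.
  y = -3: RHS = -423 is not a perfect cube.
Continuing the search up to |y| = 40 finds no solutions either.
No (x, y) in the scanned range satisfies the equation.

No integer solutions with |y| ≤ 40.


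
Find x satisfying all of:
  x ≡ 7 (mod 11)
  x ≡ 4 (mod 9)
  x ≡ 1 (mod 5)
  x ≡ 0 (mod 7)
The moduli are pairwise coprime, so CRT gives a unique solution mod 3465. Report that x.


Product of moduli M = 11 · 9 · 5 · 7 = 3465.
Merge one congruence at a time:
  Start: x ≡ 7 (mod 11).
  Combine with x ≡ 4 (mod 9); new modulus lcm = 99.
    Write x = 7 + 11·t and substitute into x ≡ 4 (mod 9): 11·t ≡ 4 − 7 = -3 (mod 9).
    Reduce coefficients mod 9: 2·t ≡ 6 (mod 9).
    The inverse of 2 mod 9 is 5 (since 2·5 = 10 = 1·9 + 1), so t ≡ 5·6 = 30 ≡ 3 (mod 9).
    Then x = 7 + 11·3 = 40, valid modulo lcm(11, 9) = 99: x ≡ 40 (mod 99).
  Combine with x ≡ 1 (mod 5); new modulus lcm = 495.
    Write x = 40 + 99·t and substitute into x ≡ 1 (mod 5): 99·t ≡ 1 − 40 = -39 (mod 5).
    Reduce coefficients mod 5: 4·t ≡ 1 (mod 5).
    The inverse of 4 mod 5 is 4 (since 4·4 = 16 = 3·5 + 1), so t ≡ 4·1 = 4 ≡ 4 (mod 5).
    Then x = 40 + 99·4 = 436, valid modulo lcm(99, 5) = 495: x ≡ 436 (mod 495).
  Combine with x ≡ 0 (mod 7); new modulus lcm = 3465.
    Write x = 436 + 495·t and substitute into x ≡ 0 (mod 7): 495·t ≡ 0 − 436 = -436 (mod 7).
    Reduce coefficients mod 7: 5·t ≡ 5 (mod 7).
    The inverse of 5 mod 7 is 3 (since 5·3 = 15 = 2·7 + 1), so t ≡ 3·5 = 15 ≡ 1 (mod 7).
    Then x = 436 + 495·1 = 931, valid modulo lcm(495, 7) = 3465: x ≡ 931 (mod 3465).
Verify against each original: 931 mod 11 = 7, 931 mod 9 = 4, 931 mod 5 = 1, 931 mod 7 = 0.

x ≡ 931 (mod 3465).


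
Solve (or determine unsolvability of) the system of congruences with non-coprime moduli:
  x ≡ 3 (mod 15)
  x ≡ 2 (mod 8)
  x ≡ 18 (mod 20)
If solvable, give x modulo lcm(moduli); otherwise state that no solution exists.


Moduli 15, 8, 20 are not pairwise coprime, so CRT works modulo lcm(m_i) when all pairwise compatibility conditions hold.
Pairwise compatibility: gcd(m_i, m_j) must divide a_i - a_j for every pair.
Merge one congruence at a time:
  Start: x ≡ 3 (mod 15).
  Combine with x ≡ 2 (mod 8): gcd(15, 8) = 1; 2 - 3 = -1, which IS divisible by 1, so compatible.
    Write x = 3 + 15·t and substitute into x ≡ 2 (mod 8): 15·t ≡ 2 − 3 = -1 (mod 8).
    Reduce coefficients mod 8: 7·t ≡ 7 (mod 8).
    The inverse of 7 mod 8 is 7 (since 7·7 = 49 = 6·8 + 1), so t ≡ 7·7 = 49 ≡ 1 (mod 8).
    Then x = 3 + 15·1 = 18, valid modulo lcm(15, 8) = 120: x ≡ 18 (mod 120).
  Combine with x ≡ 18 (mod 20): gcd(120, 20) = 20; 18 - 18 = 0, which IS divisible by 20, so compatible.
    Write x = 18 + 120·t and substitute into x ≡ 18 (mod 20): 120·t ≡ 18 − 18 = 0 (mod 20).
    Divide the congruence (and modulus) by g = 20: 6·t ≡ 0 (mod 1).
    Modulo 1 every t works; take t = 0.
    Then x = 18 + 120·0 = 18, valid modulo lcm(120, 20) = 120: x ≡ 18 (mod 120).
Verify: 18 mod 15 = 3, 18 mod 8 = 2, 18 mod 20 = 18.

x ≡ 18 (mod 120).


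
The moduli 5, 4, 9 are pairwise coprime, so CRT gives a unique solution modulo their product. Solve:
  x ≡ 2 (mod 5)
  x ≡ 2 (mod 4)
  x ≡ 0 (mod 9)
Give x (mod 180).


Moduli 5, 4, 9 are pairwise coprime; by CRT there is a unique solution modulo M = 5 · 4 · 9 = 180.
Solve pairwise, accumulating the modulus:
  Start with x ≡ 2 (mod 5).
  Combine with x ≡ 2 (mod 4): since gcd(5, 4) = 1, we get a unique residue mod 20.
    Write x = 2 + 5·t and substitute into x ≡ 2 (mod 4): 5·t ≡ 2 − 2 = 0 (mod 4).
    Reduce coefficients mod 4: 1·t ≡ 0 (mod 4).
    So t ≡ 0 (mod 4).
    Then x = 2 + 5·0 = 2, valid modulo lcm(5, 4) = 20: x ≡ 2 (mod 20).
  Combine with x ≡ 0 (mod 9): since gcd(20, 9) = 1, we get a unique residue mod 180.
    Write x = 2 + 20·t and substitute into x ≡ 0 (mod 9): 20·t ≡ 0 − 2 = -2 (mod 9).
    Reduce coefficients mod 9: 2·t ≡ 7 (mod 9).
    The inverse of 2 mod 9 is 5 (since 2·5 = 10 = 1·9 + 1), so t ≡ 5·7 = 35 ≡ 8 (mod 9).
    Then x = 2 + 20·8 = 162, valid modulo lcm(20, 9) = 180: x ≡ 162 (mod 180).
Verify: 162 mod 5 = 2 ✓, 162 mod 4 = 2 ✓, 162 mod 9 = 0 ✓.

x ≡ 162 (mod 180).


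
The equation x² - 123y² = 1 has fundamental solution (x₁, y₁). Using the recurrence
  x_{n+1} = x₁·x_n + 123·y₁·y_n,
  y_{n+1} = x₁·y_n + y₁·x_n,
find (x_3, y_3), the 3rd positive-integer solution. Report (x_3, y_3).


Step 1: Find the fundamental solution (x₁, y₁) of x² - 123y² = 1.
  Expand √123 as a continued fraction. a₀ = ⌊√123⌋ = 11; iterate m_{k+1} = d_k·a_k − m_k, d_{k+1} = (123 − m_{k+1}²)/d_k, a_{k+1} = ⌊(a₀ + m_{k+1})/d_{k+1}⌋ (starting m₀ = 0, d₀ = 1), with convergents p_k = a_k·p_{k-1} + p_{k-2}, q_k = a_k·q_{k-1} + q_{k-2} (p₋₁ = 1, q₋₁ = 0):
  k = 0: a₀ = 11; p₀/q₀ = 11/1; p₀² − 123·q₀² = 121 − 123 = -2.
  k = 1: m = 11, d = 2, a = ⌊(11 + 11)/2⌋ = 11; p/q = (11·11 + 1)/(11·1 + 0) = 122/11; p² − 123·q² = 14884 − 14883 = 1.
  The first convergent with p² − 123·q² = 1 gives the fundamental solution (x₁, y₁) = (122, 11).
Step 2: Apply the recurrence (x_{n+1}, y_{n+1}) = (x₁x_n + 123y₁y_n, x₁y_n + y₁x_n) repeatedly.
  From (x_1, y_1) = (122, 11): x_2 = 122·122 + 123·11·11 = 29767; y_2 = 122·11 + 11·122 = 2684.
  From (x_2, y_2) = (29767, 2684): x_3 = 122·29767 + 123·11·2684 = 7263026; y_3 = 122·2684 + 11·29767 = 654885.
Step 3: Verify x_3² - 123·y_3² = 52751546676676 - 52751546676675 = 1 (should be 1). ✓

(x_1, y_1) = (122, 11); (x_3, y_3) = (7263026, 654885).
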